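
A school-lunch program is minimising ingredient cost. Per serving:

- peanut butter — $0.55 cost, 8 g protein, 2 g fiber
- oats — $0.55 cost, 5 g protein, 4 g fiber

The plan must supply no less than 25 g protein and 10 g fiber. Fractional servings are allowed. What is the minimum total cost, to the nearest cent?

$2.00

With two linear requirements the optimum uses one or two foods; enumerate the corners.
peanut butter only: max(25/8, 10/2) = 5 servings → $2.75.
oats only: max(25/5, 10/4) = 5 servings → $2.75.
peanut butter + oats with both tight: 2.273 servings and 1.364 servings → $2.00.
The minimum over all feasible corners is $2.00.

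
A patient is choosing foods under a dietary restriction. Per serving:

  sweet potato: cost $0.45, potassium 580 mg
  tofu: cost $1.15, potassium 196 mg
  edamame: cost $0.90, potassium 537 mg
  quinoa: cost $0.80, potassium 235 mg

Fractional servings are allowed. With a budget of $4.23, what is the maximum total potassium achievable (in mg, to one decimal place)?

Potassium per dollar: sweet potato 1289, edamame 596.7, quinoa 293.8, tofu 170.4.
With no serving limits, spend the whole cost allowance on sweet potato: $4.23 / $0.45 × 580 mg = 5452.0 mg.

5452.0 mg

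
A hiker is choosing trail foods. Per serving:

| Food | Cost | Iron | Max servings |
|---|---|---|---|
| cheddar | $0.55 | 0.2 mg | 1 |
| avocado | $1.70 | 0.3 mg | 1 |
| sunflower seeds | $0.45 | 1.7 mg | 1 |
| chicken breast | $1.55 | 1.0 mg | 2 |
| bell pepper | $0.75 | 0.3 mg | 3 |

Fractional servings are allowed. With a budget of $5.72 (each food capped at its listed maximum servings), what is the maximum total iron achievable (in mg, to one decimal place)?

Iron per dollar: sunflower seeds 3.778, chicken breast 0.6452, bell pepper 0.4, cheddar 0.3636, avocado 0.1765.
Take 1 serving of sunflower seeds: spends $0.45, +1.7 mg iron (running total 1.7 mg).
Take 2 servings of chicken breast: spends $3.10, +2.0 mg iron (running total 3.7 mg).
Take 2.893 servings of bell pepper: spends $2.17, +0.9 mg iron (running total 4.6 mg).
Filling greedily by iron-per-dollar is optimal for one linear limit, giving 4.6 mg.

4.6 mg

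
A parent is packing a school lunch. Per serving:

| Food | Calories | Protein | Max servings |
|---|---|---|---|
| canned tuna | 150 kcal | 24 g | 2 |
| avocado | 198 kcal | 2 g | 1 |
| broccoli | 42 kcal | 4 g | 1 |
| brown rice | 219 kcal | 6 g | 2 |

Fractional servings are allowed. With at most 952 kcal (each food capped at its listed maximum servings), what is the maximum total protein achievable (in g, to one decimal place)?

Protein per kcal: canned tuna 0.16, broccoli 0.09524, brown rice 0.0274, avocado 0.0101.
Take 2 servings of canned tuna: uses 300 kcal, +48.0 g protein (running total 48.0 g).
Take 1 serving of broccoli: uses 42 kcal, +4.0 g protein (running total 52.0 g).
Take 2 servings of brown rice: uses 438 kcal, +12.0 g protein (running total 64.0 g).
Take 0.8687 servings of avocado: uses 172 kcal, +1.7 g protein (running total 65.7 g).
Filling greedily by protein-per-kcal is optimal for one linear limit, giving 65.7 g.

65.7 g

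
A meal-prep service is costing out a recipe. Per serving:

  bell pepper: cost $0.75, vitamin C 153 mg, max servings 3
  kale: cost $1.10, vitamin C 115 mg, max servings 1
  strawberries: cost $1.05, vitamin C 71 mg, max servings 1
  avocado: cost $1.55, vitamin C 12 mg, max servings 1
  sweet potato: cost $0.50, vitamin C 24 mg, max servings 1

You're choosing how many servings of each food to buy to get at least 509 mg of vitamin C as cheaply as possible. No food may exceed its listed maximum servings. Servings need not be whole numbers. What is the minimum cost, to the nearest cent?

$2.73

Cost per mg of vitamin C: bell pepper $0.0049, kale $0.0096, strawberries $0.0148, sweet potato $0.0208, avocado $0.1292.
Take 3 servings of bell pepper: +459.0 mg vitamin C for $2.25 (total $2.25, still need 50.0 mg).
Take 0.4348 servings of kale: +50.0 mg vitamin C for $0.48 (total $2.73, still need 0.0 mg).
Greedy by cheapest-per-mg is optimal for a single linear constraint, so the minimum cost is $2.73.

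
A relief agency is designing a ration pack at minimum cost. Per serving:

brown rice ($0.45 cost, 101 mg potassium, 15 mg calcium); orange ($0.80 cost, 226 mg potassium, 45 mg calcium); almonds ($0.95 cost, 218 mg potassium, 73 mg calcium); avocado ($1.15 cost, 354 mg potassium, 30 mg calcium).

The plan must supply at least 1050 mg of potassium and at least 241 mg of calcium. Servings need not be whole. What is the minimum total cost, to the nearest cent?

Two binding constraints pin down two serving amounts, so the optimal mix uses at most two foods. The candidates are each food alone (scaled to the tighter of potassium/calcium) and each pair with both constraints tight.
brown rice only: max(1050/101, 241/15) = 16.07 servings → $7.23.
orange only: max(1050/226, 241/45) = 5.356 servings → $4.28.
almonds only: max(1050/218, 241/73) = 4.817 servings → $4.58.
avocado only: max(1050/354, 241/30) = 8.033 servings → $9.24.
brown rice + orange with both targets exact would need a negative amount; discard.
brown rice + almonds with both tight: 5.877 servings and 2.094 servings → $4.63.
brown rice + avocado with both targets exact would need a negative amount; discard.
orange + almonds with both tight: 3.605 servings and 1.079 servings → $3.91.
orange + avocado with both targets exact would need a negative amount; discard.
almonds + avocado with both tight: 2.788 servings and 1.249 servings → $4.09.
So the least-cost plan costs $3.91.

$3.91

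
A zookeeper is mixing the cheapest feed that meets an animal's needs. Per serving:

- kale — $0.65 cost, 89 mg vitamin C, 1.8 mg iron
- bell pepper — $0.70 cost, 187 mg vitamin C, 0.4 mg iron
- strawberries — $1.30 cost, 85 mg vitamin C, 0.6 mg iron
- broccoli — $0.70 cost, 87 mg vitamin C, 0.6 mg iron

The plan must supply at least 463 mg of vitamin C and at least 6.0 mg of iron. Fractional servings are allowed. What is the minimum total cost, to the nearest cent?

$2.72

The cheapest plan sits at a corner of the feasible region — with two constraints it uses at most two foods.
kale only: max(463/89, 6.0/1.8) = 5.202 servings → $3.38.
bell pepper only: max(463/187, 6.0/0.4) = 15 servings → $10.50.
strawberries only: max(463/85, 6.0/0.6) = 10 servings → $13.00.
broccoli only: max(463/87, 6.0/0.6) = 10 servings → $7.00.
kale + bell pepper with both tight: 3.112 servings and 0.9947 servings → $2.72.
kale + strawberries with both tight: 2.331 servings and 3.006 servings → $5.42.
kale + broccoli with both tight: 2.366 servings and 2.901 servings → $3.57.
bell pepper + strawberries: the both-tight solution has a negative serving — not a feasible corner.
bell pepper + broccoli: intersection lies outside the first quadrant.
strawberries + broccoli: intersection lies outside the first quadrant.
Cheapest feasible corner: $2.72.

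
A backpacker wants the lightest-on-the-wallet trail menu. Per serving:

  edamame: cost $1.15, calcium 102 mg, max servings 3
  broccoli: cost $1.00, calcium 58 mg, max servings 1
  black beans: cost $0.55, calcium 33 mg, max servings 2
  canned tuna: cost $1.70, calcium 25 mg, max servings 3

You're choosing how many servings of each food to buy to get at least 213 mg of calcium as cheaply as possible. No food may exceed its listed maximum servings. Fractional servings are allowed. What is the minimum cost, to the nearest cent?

Cost per mg of calcium: edamame $0.0113, black beans $0.0167, broccoli $0.0172, canned tuna $0.0680.
Take 2.088 servings of edamame: +213.0 mg calcium for $2.40 (total $2.40, still need 0.0 mg).
Greedy by cheapest-per-mg is optimal for a single linear constraint, so the minimum cost is $2.40.

$2.40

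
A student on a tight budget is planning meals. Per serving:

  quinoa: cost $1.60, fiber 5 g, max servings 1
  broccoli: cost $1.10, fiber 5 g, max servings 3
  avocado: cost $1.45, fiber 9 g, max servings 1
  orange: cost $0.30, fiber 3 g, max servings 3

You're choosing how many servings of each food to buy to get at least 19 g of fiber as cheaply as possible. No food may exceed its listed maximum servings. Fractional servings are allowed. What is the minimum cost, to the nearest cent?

$2.57

Cost per g of fiber: orange $0.1000, avocado $0.1611, broccoli $0.2200, quinoa $0.3200.
Take 3 servings of orange: +9.0 g fiber for $0.90 (total $0.90, still need 10.0 g).
Take 1 serving of avocado: +9.0 g fiber for $1.45 (total $2.35, still need 1.0 g).
Take 0.2 servings of broccoli: +1.0 g fiber for $0.22 (total $2.57, still need 0.0 g).
Filling from the cheapest source first is optimal under one linear minimum: $2.57.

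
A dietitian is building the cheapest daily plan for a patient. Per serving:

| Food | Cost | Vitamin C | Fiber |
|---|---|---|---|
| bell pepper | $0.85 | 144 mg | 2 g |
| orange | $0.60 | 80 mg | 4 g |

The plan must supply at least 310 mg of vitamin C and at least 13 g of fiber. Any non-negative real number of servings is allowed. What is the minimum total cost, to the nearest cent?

The cheapest plan sits at a corner of the feasible region — with two constraints it uses at most two foods.
bell pepper only: max(310/144, 13/2) = 6.5 servings → $5.53.
orange only: max(310/80, 13/4) = 3.875 servings → $2.33.
bell pepper + orange with both tight: 0.4808 servings and 3.01 servings → $2.21.
Cheapest feasible corner: $2.21.

$2.21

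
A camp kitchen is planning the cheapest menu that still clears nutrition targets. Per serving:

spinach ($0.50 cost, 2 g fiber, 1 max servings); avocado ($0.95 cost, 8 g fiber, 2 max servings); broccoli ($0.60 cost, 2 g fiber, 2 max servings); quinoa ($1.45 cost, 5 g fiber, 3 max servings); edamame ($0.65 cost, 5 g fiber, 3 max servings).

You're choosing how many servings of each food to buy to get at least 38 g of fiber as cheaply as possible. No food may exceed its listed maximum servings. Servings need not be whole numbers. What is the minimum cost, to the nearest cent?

Cost per g of fiber: avocado $0.1187, edamame $0.1300, spinach $0.2500, quinoa $0.2900, broccoli $0.3000.
Take 2 servings of avocado: +16.0 g fiber for $1.90 (total $1.90, still need 22.0 g).
Take 3 servings of edamame: +15.0 g fiber for $1.95 (total $3.85, still need 7.0 g).
Take 1 serving of spinach: +2.0 g fiber for $0.50 (total $4.35, still need 5.0 g).
Take 1 serving of quinoa: +5.0 g fiber for $1.45 (total $5.80, still need 0.0 g).
Greedy by cheapest-per-g is optimal for a single linear constraint, so the minimum cost is $5.80.

$5.80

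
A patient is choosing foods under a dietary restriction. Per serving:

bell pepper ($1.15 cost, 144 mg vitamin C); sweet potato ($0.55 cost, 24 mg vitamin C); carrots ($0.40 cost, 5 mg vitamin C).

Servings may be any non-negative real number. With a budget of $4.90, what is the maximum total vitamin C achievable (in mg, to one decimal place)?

Vitamin C per dollar: bell pepper 125.2, sweet potato 43.64, carrots 12.5.
With no serving limits, spend the whole cost allowance on bell pepper: $4.90 / $1.15 × 144 mg = 613.6 mg.

613.6 mg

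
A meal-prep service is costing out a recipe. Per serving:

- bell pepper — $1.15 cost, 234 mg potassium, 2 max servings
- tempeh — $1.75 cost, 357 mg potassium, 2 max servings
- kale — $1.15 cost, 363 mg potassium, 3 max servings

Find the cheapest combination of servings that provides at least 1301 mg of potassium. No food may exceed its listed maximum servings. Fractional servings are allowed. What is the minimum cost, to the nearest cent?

$4.49

Cost per mg of potassium: kale $0.0032, tempeh $0.0049, bell pepper $0.0049.
Take 3 servings of kale: +1089.0 mg potassium for $3.45 (total $3.45, still need 212.0 mg).
Take 0.5938 servings of tempeh: +212.0 mg potassium for $1.04 (total $4.49, still need 0.0 mg).
Filling from the cheapest source first is optimal under one linear minimum: $4.49.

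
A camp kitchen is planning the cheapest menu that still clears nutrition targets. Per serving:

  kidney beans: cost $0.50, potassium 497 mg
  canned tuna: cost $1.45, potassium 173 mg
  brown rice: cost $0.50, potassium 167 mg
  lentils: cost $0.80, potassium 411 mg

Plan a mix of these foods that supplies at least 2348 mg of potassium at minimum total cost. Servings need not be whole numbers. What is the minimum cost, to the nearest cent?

$2.36

Cost per mg of potassium: kidney beans $0.0010, lentils $0.0019, brown rice $0.0030, canned tuna $0.0084.
With no serving limits, use only kidney beans: 2348 mg / 497 mg = 4.724 servings × $0.50 = $2.36.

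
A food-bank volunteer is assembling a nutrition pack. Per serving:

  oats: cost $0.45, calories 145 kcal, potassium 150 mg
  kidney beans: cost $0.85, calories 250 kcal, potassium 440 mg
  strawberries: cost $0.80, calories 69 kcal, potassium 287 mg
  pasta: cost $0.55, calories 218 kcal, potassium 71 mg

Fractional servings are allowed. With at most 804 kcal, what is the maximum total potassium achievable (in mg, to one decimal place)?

Potassium per kcal: strawberries 4.159, kidney beans 1.76, oats 1.034, pasta 0.3257.
With no serving limits, spend the whole calories allowance on strawberries: 804 kcal / 69 kcal × 287 mg = 3344.2 mg.

3344.2 mg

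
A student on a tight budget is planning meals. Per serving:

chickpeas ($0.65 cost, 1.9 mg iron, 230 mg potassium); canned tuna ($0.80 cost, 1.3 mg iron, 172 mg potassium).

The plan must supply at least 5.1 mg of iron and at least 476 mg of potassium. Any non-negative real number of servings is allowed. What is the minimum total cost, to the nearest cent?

An LP optimum is at a vertex; with two nutrient constraints at most two foods are used. Check each candidate.
chickpeas only: max(5.1/1.9, 476/230) = 2.684 servings → $1.74.
canned tuna only: max(5.1/1.3, 476/172) = 3.923 servings → $3.14.
chickpeas + canned tuna: intersection lies outside the first quadrant.
The minimum over all feasible corners is $1.74.

$1.74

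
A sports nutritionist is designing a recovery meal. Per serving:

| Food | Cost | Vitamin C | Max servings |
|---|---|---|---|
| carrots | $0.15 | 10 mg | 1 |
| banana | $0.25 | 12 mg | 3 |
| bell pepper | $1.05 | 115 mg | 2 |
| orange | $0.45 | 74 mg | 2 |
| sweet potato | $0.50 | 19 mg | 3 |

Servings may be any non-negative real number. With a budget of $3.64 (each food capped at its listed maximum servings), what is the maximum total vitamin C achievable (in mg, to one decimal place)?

Vitamin C per dollar: orange 164.4, bell pepper 109.5, carrots 66.67, banana 48, sweet potato 38.
Take 2 servings of orange: spends $0.90, +148.0 mg vitamin C (running total 148.0 mg).
Take 2 servings of bell pepper: spends $2.10, +230.0 mg vitamin C (running total 378.0 mg).
Take 1 serving of carrots: spends $0.15, +10.0 mg vitamin C (running total 388.0 mg).
Take 1.96 servings of banana: spends $0.49, +23.5 mg vitamin C (running total 411.5 mg).
Greedy by best ratio exhausts the cost allowance optimally: 411.5 mg.

411.5 mg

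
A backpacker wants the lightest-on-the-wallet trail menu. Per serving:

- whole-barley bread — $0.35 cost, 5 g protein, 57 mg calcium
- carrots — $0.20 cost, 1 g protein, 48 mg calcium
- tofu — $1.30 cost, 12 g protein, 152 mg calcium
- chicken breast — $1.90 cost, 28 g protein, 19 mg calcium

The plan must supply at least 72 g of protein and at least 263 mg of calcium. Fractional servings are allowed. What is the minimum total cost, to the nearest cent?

$4.93

Compare the cost at each extreme point of the feasible region.
whole-barley bread only: max(72/5, 263/57) = 14.4 servings → $5.04.
carrots only: max(72/1, 263/48) = 72 servings → $14.40.
tofu only: max(72/12, 263/152) = 6 servings → $7.80.
chicken breast only: max(72/28, 263/19) = 13.84 servings → $26.30.
whole-barley bread + carrots with both targets exact would need a negative amount; discard.
whole-barley bread + tofu: the both-tight solution has a negative serving — not a feasible corner.
whole-barley bread + chicken breast with both tight: 3.995 servings and 1.858 servings → $4.93.
carrots + tofu: the both-tight solution has a negative serving — not a feasible corner.
carrots + chicken breast with both tight: 4.525 servings and 2.41 servings → $5.48.
tofu + chicken breast with both tight: 1.489 servings and 1.933 servings → $5.61.
Cheapest feasible corner: $4.93.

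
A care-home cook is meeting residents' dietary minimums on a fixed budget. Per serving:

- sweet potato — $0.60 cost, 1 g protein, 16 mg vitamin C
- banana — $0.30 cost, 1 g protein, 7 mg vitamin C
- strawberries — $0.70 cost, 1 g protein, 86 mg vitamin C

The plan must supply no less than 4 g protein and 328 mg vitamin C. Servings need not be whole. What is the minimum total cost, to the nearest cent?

$2.72

At the optimum either one food covers both requirements or two foods hit both targets exactly; no other combination can be cheaper.
sweet potato only: max(4/1, 328/16) = 20.5 servings → $12.30.
banana only: max(4/1, 328/7) = 46.86 servings → $14.06.
strawberries only: max(4/1, 328/86) = 4 servings → $2.80.
sweet potato + banana: the both-tight solution has a negative serving — not a feasible corner.
sweet potato + strawberries with both tight: 0.2286 servings and 3.771 servings → $2.78.
banana + strawberries with both tight: 0.2025 servings and 3.797 servings → $2.72.
So the least-cost plan costs $2.72.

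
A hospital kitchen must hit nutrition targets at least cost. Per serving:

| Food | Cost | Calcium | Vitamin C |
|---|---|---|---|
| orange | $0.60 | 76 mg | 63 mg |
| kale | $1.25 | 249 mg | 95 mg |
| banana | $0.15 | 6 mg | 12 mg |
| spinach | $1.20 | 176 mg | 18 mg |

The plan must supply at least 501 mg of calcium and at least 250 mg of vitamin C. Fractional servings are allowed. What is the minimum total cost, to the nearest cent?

This is a tiny linear program; its minimum lies at a vertex of the feasible set. List the vertices and price them.
orange only: max(501/76, 250/63) = 6.592 servings → $3.96.
kale only: max(501/249, 250/95) = 2.632 servings → $3.29.
banana only: max(501/6, 250/12) = 83.5 servings → $12.53.
spinach only: max(501/176, 250/18) = 13.89 servings → $16.67.
orange + kale with both tight: 1.731 servings and 1.484 servings → $2.89.
orange + banana: intersection lies outside the first quadrant.
orange + spinach with both tight: 3.599 servings and 1.292 servings → $3.71.
kale + banana with both tight: 1.866 servings and 6.061 servings → $3.24.
kale + spinach: intersection lies outside the first quadrant.
banana + spinach with both tight: 17.46 servings and 2.251 servings → $5.32.
Cheapest feasible corner: $2.89.

$2.89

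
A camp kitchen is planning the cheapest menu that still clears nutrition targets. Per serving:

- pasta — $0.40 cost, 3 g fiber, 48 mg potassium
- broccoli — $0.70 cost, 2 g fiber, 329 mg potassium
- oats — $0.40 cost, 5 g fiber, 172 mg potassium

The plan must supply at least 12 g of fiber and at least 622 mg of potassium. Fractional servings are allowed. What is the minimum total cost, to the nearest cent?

$1.39

This is a tiny linear program; its minimum lies at a vertex of the feasible set. List the vertices and price them.
pasta only: max(12/3, 622/48) = 12.96 servings → $5.18.
broccoli only: max(12/2, 622/329) = 6 servings → $4.20.
oats only: max(12/5, 622/172) = 3.616 servings → $1.45.
pasta + broccoli with both tight: 3.035 servings and 1.448 servings → $2.23.
pasta + oats: intersection lies outside the first quadrant.
broccoli + oats with both tight: 0.804 servings and 2.078 servings → $1.39.
Cheapest feasible corner: $1.39.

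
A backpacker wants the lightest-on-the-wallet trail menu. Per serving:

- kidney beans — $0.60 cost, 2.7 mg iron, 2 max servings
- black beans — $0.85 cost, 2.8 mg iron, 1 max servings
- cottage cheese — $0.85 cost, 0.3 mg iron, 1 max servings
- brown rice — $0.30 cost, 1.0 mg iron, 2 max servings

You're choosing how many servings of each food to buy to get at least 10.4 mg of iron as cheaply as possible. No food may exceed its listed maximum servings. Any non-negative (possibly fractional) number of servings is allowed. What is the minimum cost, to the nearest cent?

$3.22

Cost per mg of iron: kidney beans $0.2222, brown rice $0.3000, black beans $0.3036, cottage cheese $2.8333.
Take 2 servings of kidney beans: +5.4 mg iron for $1.20 (total $1.20, still need 5.0 mg).
Take 2 servings of brown rice: +2.0 mg iron for $0.60 (total $1.80, still need 3.0 mg).
Take 1 serving of black beans: +2.8 mg iron for $0.85 (total $2.65, still need 0.2 mg).
Take 0.6667 servings of cottage cheese: +0.2 mg iron for $0.57 (total $3.22, still need 0.0 mg).
Filling from the cheapest source first is optimal under one linear minimum: $3.22.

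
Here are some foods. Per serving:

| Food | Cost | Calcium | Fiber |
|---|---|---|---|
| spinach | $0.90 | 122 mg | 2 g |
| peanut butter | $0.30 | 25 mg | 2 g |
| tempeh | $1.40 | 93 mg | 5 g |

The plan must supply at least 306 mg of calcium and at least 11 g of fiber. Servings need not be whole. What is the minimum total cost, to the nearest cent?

Two binding constraints pin down two serving amounts, so the optimal mix uses at most two foods. The candidates are each food alone (scaled to the tighter of calcium/fiber) and each pair with both constraints tight.
spinach only: max(306/122, 11/2) = 5.5 servings → $4.95.
peanut butter only: max(306/25, 11/2) = 12.24 servings → $3.67.
tempeh only: max(306/93, 11/5) = 3.29 servings → $4.61.
spinach + peanut butter with both tight: 1.737 servings and 3.763 servings → $2.69.
spinach + tempeh with both tight: 1.196 servings and 1.722 servings → $3.49.
peanut butter + tempeh: the both-tight solution has a negative serving — not a feasible corner.
Cheapest feasible corner: $2.69.

$2.69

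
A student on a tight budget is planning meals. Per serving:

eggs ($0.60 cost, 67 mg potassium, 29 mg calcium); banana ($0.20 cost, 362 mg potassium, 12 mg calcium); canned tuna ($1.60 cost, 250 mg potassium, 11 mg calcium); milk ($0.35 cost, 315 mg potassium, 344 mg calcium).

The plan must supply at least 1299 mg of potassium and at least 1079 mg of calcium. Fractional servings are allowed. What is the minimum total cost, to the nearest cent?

$1.26

Minimising a linear cost over {potassium ≥ 1299, calcium ≥ 1079, servings ≥ 0} — the optimum is at a vertex, using one or two foods.
eggs only: max(1299/67, 1079/29) = 37.21 servings → $22.32.
banana only: max(1299/362, 1079/12) = 89.92 servings → $17.98.
canned tuna only: max(1299/250, 1079/11) = 98.09 servings → $156.95.
milk only: max(1299/315, 1079/344) = 4.124 servings → $1.44.
eggs + banana: the both-tight solution has a negative serving — not a feasible corner.
eggs + canned tuna: intersection lies outside the first quadrant.
eggs + milk with both tight: 7.689 servings and 2.488 servings → $5.48.
banana + canned tuna with both targets exact would need a negative amount; discard.
banana + milk with both tight: 0.8859 servings and 3.106 servings → $1.26.
canned tuna + milk with both tight: 1.296 servings and 3.095 servings → $3.16.
So the least-cost plan costs $1.26.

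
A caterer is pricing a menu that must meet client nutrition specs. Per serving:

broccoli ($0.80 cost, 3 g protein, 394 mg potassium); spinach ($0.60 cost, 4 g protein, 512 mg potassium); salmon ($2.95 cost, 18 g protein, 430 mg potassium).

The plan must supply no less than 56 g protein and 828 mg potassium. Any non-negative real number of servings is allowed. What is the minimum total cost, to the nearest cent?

broccoli only: max(56/3, 828/394) = 18.67 servings → $14.93.
spinach only: max(56/4, 828/512) = 14 servings → $8.40.
salmon only: max(56/18, 828/430) = 3.111 servings → $9.18.
broccoli + spinach: the both-tight solution has a negative serving — not a feasible corner.
broccoli + salmon: intersection lies outside the first quadrant.
spinach + salmon: intersection lies outside the first quadrant.
Cheapest feasible corner: $8.40.

$8.40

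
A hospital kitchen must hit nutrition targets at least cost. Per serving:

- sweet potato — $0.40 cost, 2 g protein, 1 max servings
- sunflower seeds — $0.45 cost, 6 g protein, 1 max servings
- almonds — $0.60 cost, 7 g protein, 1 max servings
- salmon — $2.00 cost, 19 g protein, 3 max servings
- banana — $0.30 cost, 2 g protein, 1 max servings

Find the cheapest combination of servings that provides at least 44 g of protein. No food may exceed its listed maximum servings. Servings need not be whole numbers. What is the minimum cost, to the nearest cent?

Cost per g of protein: sunflower seeds $0.0750, almonds $0.0857, salmon $0.1053, banana $0.1500, sweet potato $0.2000.
Take 1 serving of sunflower seeds: +6.0 g protein for $0.45 (total $0.45, still need 38.0 g).
Take 1 serving of almonds: +7.0 g protein for $0.60 (total $1.05, still need 31.0 g).
Take 1.632 servings of salmon: +31.0 g protein for $3.26 (total $4.31, still need 0.0 g).
Greedy by cheapest-per-g is optimal for a single linear constraint, so the minimum cost is $4.31.

$4.31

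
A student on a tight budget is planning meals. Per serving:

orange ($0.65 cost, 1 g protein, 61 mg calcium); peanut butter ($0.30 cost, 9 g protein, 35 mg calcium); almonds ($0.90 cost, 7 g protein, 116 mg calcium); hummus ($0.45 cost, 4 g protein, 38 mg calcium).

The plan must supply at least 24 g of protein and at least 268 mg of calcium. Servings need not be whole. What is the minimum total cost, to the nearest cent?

Compare the cost at each extreme point of the feasible region.
orange only: max(24/1, 268/61) = 24 servings → $15.60.
peanut butter only: max(24/9, 268/35) = 7.657 servings → $2.30.
almonds only: max(24/7, 268/116) = 3.429 servings → $3.09.
hummus only: max(24/4, 268/38) = 7.053 servings → $3.17.
orange + peanut butter with both tight: 3.058 servings and 2.327 servings → $2.69.
orange + almonds: intersection lies outside the first quadrant.
orange + hummus with both tight: 0.7767 servings and 5.806 servings → $3.12.
peanut butter + almonds with both tight: 1.136 servings and 1.967 servings → $2.11.
peanut butter + hummus: the both-tight solution has a negative serving — not a feasible corner.
almonds + hummus with both tight: 0.8081 servings and 4.586 servings → $2.79.
So the least-cost plan costs $2.11.

$2.11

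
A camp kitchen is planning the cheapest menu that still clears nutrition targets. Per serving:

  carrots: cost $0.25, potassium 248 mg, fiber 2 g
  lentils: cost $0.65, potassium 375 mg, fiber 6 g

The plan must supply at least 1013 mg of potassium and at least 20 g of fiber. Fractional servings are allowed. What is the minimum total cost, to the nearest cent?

$2.17

An LP optimum is at a vertex; with two nutrient constraints at most two foods are used. Check each candidate.
carrots only: max(1013/248, 20/2) = 10 servings → $2.50.
lentils only: max(1013/375, 20/6) = 3.333 servings → $2.17.
carrots + lentils: intersection lies outside the first quadrant.
The minimum over all feasible corners is $2.17.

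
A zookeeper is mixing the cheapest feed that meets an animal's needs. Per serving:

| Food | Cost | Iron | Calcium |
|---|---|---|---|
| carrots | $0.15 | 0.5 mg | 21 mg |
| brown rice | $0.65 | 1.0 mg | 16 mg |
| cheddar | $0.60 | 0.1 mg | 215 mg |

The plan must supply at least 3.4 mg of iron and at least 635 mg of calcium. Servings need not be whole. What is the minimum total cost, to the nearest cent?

carrots only: max(3.4/0.5, 635/21) = 30.24 servings → $4.54.
brown rice only: max(3.4/1.0, 635/16) = 39.69 servings → $25.80.
cheddar only: max(3.4/0.1, 635/215) = 34 servings → $20.40.
carrots + brown rice: intersection lies outside the first quadrant.
carrots + cheddar with both tight: 6.333 servings and 2.335 servings → $2.35.
brown rice + cheddar with both tight: 3.128 servings and 2.721 servings → $3.67.
Cheapest feasible corner: $2.35.

$2.35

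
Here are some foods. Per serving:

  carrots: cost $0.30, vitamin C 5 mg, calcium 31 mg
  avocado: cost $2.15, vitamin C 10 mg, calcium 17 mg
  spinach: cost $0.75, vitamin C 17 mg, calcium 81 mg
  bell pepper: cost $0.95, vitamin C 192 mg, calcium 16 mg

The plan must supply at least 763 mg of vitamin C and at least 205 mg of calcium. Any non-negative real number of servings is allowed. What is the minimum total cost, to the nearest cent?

$4.96

For a min-cost LP with two ≥-constraints, a basic feasible solution has at most two positive variables.
carrots only: max(763/5, 205/31) = 152.6 servings → $45.78.
avocado only: max(763/10, 205/17) = 76.3 servings → $164.04.
spinach only: max(763/17, 205/81) = 44.88 servings → $33.66.
bell pepper only: max(763/192, 205/16) = 12.81 servings → $12.17.
carrots + avocado: intersection lies outside the first quadrant.
carrots + spinach with both targets exact would need a negative amount; discard.
carrots + bell pepper with both tight: 4.624 servings and 3.854 servings → $5.05.
avocado + spinach with both targets exact would need a negative amount; discard.
avocado + bell pepper with both tight: 8.747 servings and 3.518 servings → $22.15.
spinach + bell pepper with both tight: 1.777 servings and 3.817 servings → $4.96.
The minimum over all feasible corners is $4.96.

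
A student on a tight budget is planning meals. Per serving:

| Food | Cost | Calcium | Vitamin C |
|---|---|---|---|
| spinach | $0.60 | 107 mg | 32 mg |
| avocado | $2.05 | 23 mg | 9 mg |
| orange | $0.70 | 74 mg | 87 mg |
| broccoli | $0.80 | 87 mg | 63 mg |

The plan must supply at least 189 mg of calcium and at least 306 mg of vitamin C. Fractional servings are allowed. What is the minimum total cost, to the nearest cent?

This is a tiny linear program; its minimum lies at a vertex of the feasible set. List the vertices and price them.
spinach only: max(189/107, 306/32) = 9.562 servings → $5.74.
avocado only: max(189/23, 306/9) = 34 servings → $69.70.
orange only: max(189/74, 306/87) = 3.517 servings → $2.46.
broccoli only: max(189/87, 306/63) = 4.857 servings → $3.89.
spinach + avocado: the both-tight solution has a negative serving — not a feasible corner.
spinach + orange: the both-tight solution has a negative serving — not a feasible corner.
spinach + broccoli with both targets exact would need a negative amount; discard.
avocado + orange with both targets exact would need a negative amount; discard.
avocado + broccoli: intersection lies outside the first quadrant.
orange + broccoli: intersection lies outside the first quadrant.
So the least-cost plan costs $2.46.

$2.46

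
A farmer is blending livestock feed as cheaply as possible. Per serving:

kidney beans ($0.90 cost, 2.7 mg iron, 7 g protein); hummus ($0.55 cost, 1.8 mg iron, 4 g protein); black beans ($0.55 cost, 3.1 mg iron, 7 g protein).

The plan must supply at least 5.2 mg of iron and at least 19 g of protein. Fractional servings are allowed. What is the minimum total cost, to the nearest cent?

$1.49

With two linear requirements the optimum uses one or two foods; enumerate the corners.
kidney beans only: max(5.2/2.7, 19/7) = 2.714 servings → $2.44.
hummus only: max(5.2/1.8, 19/4) = 4.75 servings → $2.61.
black beans only: max(5.2/3.1, 19/7) = 2.714 servings → $1.49.
kidney beans + hummus with both targets exact would need a negative amount; discard.
kidney beans + black beans: the both-tight solution has a negative serving — not a feasible corner.
hummus + black beans with both targets exact would need a negative amount; discard.
The minimum over all feasible corners is $1.49.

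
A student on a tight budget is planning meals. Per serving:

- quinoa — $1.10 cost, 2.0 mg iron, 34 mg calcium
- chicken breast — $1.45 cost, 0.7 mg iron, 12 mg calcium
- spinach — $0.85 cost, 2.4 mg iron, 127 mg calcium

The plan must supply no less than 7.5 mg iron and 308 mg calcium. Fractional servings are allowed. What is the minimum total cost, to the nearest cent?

$2.66

quinoa only: max(7.5/2.0, 308/34) = 9.059 servings → $9.96.
chicken breast only: max(7.5/0.7, 308/12) = 25.67 servings → $37.22.
spinach only: max(7.5/2.4, 308/127) = 3.125 servings → $2.66.
quinoa + chicken breast: the both-tight solution has a negative serving — not a feasible corner.
quinoa + spinach with both tight: 1.237 servings and 2.094 servings → $3.14.
chicken breast + spinach with both tight: 3.549 servings and 2.09 servings → $6.92.
Cheapest feasible corner: $2.66.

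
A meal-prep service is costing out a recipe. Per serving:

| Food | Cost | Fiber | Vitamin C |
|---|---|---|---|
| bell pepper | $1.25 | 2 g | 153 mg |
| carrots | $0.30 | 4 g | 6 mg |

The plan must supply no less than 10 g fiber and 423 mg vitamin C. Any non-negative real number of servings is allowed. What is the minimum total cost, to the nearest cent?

$3.74

At the optimum either one food covers both requirements or two foods hit both targets exactly; no other combination can be cheaper.
bell pepper only: max(10/2, 423/153) = 5 servings → $6.25.
carrots only: max(10/4, 423/6) = 70.5 servings → $21.15.
bell pepper + carrots with both tight: 2.72 servings and 1.14 servings → $3.74.
Cheapest feasible corner: $3.74.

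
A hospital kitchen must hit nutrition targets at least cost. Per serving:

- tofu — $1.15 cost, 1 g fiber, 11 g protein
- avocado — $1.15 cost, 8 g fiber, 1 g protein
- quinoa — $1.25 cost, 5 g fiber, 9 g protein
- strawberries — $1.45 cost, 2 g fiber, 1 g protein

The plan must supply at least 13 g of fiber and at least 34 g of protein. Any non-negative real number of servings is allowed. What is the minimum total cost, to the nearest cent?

For a min-cost LP with two ≥-constraints, a basic feasible solution has at most two positive variables.
tofu only: max(13/1, 34/11) = 13 servings → $14.95.
avocado only: max(13/8, 34/1) = 34 servings → $39.10.
quinoa only: max(13/5, 34/9) = 3.778 servings → $4.72.
strawberries only: max(13/2, 34/1) = 34 servings → $49.30.
tofu + avocado with both tight: 2.977 servings and 1.253 servings → $4.86.
tofu + quinoa with both tight: 1.152 servings and 2.37 servings → $4.29.
tofu + strawberries with both tight: 2.619 servings and 5.19 servings → $10.54.
avocado + quinoa: the both-tight solution has a negative serving — not a feasible corner.
avocado + strawberries: the both-tight solution has a negative serving — not a feasible corner.
quinoa + strawberries: the both-tight solution has a negative serving — not a feasible corner.
The minimum over all feasible corners is $4.29.

$4.29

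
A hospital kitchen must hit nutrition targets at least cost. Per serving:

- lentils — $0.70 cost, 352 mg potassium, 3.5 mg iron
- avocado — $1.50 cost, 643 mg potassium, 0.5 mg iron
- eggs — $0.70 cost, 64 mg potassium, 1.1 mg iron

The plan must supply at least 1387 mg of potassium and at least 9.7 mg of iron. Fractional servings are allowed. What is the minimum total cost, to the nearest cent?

For a min-cost LP with two ≥-constraints, a basic feasible solution has at most two positive variables.
lentils only: max(1387/352, 9.7/3.5) = 3.94 servings → $2.76.
avocado only: max(1387/643, 9.7/0.5) = 19.4 servings → $29.10.
eggs only: max(1387/64, 9.7/1.1) = 21.67 servings → $15.17.
lentils + avocado with both tight: 2.672 servings and 0.6942 servings → $2.91.
lentils + eggs: intersection lies outside the first quadrant.
avocado + eggs with both tight: 1.34 servings and 8.209 servings → $7.76.
The minimum over all feasible corners is $2.76.

$2.76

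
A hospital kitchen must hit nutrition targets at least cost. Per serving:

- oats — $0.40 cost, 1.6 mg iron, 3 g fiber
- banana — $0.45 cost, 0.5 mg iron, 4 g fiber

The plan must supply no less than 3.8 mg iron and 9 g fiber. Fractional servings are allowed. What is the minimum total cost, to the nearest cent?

$1.15

Compare the cost at each extreme point of the feasible region.
oats only: max(3.8/1.6, 9/3) = 3 servings → $1.20.
banana only: max(3.8/0.5, 9/4) = 7.6 servings → $3.42.
oats + banana with both tight: 2.184 servings and 0.6122 servings → $1.15.
The minimum over all feasible corners is $1.15.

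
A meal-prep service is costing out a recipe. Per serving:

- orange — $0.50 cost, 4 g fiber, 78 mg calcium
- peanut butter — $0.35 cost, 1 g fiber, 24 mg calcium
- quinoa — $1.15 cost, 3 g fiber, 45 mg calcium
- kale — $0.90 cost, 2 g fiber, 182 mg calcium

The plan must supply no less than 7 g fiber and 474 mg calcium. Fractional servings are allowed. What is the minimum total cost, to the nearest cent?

Minimising a linear cost over {fiber ≥ 7, calcium ≥ 474, servings ≥ 0} — the optimum is at a vertex, using one or two foods.
orange only: max(7/4, 474/78) = 6.077 servings → $3.04.
peanut butter only: max(7/1, 474/24) = 19.75 servings → $6.91.
quinoa only: max(7/3, 474/45) = 10.53 servings → $12.11.
kale only: max(7/2, 474/182) = 3.5 servings → $3.15.
orange + peanut butter: the both-tight solution has a negative serving — not a feasible corner.
orange + quinoa with both targets exact would need a negative amount; discard.
orange + kale with both tight: 0.5699 servings and 2.36 servings → $2.41.
peanut butter + quinoa with both targets exact would need a negative amount; discard.
peanut butter + kale with both tight: 2.433 servings and 2.284 servings → $2.91.
quinoa + kale with both tight: 0.7149 servings and 2.428 servings → $3.01.
Cheapest feasible corner: $2.41.

$2.41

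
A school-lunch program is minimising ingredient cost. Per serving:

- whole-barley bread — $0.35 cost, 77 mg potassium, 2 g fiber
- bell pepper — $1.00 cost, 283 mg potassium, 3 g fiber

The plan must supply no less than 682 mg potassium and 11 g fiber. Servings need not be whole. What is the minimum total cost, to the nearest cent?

$2.66

With two linear requirements the optimum uses one or two foods; enumerate the corners.
whole-barley bread only: max(682/77, 11/2) = 8.857 servings → $3.10.
bell pepper only: max(682/283, 11/3) = 3.667 servings → $3.67.
whole-barley bread + bell pepper with both tight: 3.185 servings and 1.543 servings → $2.66.
So the least-cost plan costs $2.66.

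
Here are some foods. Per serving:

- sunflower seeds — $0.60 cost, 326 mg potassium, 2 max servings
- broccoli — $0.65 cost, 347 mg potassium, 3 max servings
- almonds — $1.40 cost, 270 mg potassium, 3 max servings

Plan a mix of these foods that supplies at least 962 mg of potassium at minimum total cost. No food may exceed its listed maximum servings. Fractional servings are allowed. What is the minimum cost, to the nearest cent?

$1.78

Cost per mg of potassium: sunflower seeds $0.0018, broccoli $0.0019, almonds $0.0052.
Take 2 servings of sunflower seeds: +652.0 mg potassium for $1.20 (total $1.20, still need 310.0 mg).
Take 0.8934 servings of broccoli: +310.0 mg potassium for $0.58 (total $1.78, still need 0.0 mg).
Greedy by cheapest-per-mg is optimal for a single linear constraint, so the minimum cost is $1.78.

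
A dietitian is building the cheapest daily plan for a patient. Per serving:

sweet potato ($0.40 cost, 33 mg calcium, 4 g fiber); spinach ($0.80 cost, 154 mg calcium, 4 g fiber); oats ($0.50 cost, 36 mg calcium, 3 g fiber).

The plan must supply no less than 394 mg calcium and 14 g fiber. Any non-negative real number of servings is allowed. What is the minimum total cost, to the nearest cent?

At the optimum either one food covers both requirements or two foods hit both targets exactly; no other combination can be cheaper.
sweet potato only: max(394/33, 14/4) = 11.94 servings → $4.78.
spinach only: max(394/154, 14/4) = 3.5 servings → $2.80.
oats only: max(394/36, 14/3) = 10.94 servings → $5.47.
sweet potato + spinach with both tight: 1.198 servings and 2.302 servings → $2.32.
sweet potato + oats: intersection lies outside the first quadrant.
spinach + oats with both tight: 2.132 servings and 1.824 servings → $2.62.
So the least-cost plan costs $2.32.

$2.32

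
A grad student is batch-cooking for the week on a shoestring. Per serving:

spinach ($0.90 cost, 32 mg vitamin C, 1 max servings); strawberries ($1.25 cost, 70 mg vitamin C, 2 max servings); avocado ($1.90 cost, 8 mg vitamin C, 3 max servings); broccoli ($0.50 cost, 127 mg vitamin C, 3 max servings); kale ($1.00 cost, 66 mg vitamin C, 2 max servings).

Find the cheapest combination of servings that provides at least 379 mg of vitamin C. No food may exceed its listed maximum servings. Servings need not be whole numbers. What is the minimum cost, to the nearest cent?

$1.49

Cost per mg of vitamin C: broccoli $0.0039, kale $0.0152, strawberries $0.0179, spinach $0.0281, avocado $0.2375.
Take 2.984 servings of broccoli: +379.0 mg vitamin C for $1.49 (total $1.49, still need 0.0 mg).
Filling from the cheapest source first is optimal under one linear minimum: $1.49.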